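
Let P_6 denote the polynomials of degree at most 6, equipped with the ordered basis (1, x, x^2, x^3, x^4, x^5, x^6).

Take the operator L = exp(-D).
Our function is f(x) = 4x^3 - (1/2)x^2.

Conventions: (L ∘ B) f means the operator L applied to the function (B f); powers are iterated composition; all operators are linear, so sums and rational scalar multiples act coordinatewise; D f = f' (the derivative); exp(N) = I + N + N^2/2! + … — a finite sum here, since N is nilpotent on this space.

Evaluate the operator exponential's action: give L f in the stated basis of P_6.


the image equals g(x) = 4x^3 - (25/2)x^2 + 13x - 9/2

order-1 term: -12x^2 + x
order-2 term: 12x - 1/2
order-3 term: -4
the series for exp(-D) f terminates at order 3
exp(-D) f = 4x^3 - (25/2)x^2 + 13x - 9/2


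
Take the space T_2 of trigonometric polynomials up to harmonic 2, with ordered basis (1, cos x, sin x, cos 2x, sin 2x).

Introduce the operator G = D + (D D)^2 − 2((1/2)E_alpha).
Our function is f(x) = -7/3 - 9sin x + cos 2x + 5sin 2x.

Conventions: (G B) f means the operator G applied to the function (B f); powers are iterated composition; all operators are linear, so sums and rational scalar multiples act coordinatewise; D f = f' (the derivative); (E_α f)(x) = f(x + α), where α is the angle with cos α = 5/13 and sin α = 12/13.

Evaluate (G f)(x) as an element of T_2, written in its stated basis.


the result is g(x) = 7/3 - (9/13)cos x - (72/13)sin x + (301/13)cos 2x + (1069/13)sin 2x

D f = -9cos x + 10cos 2x - 2sin 2x
D f = -9cos x + 10cos 2x - 2sin 2x
D D f = 9sin x - 4cos 2x - 20sin 2x
D (D D) f = 9cos x - 40cos 2x + 8sin 2x
D D (D D) f = -9sin x + 16cos 2x + 80sin 2x
E_alpha f = -7/3 - (108/13)cos x - (45/13)sin x + (37/13)cos 2x - (55/13)sin 2x
((1/2)E_alpha) f = -7/6 - (54/13)cos x - (45/26)sin x + (37/26)cos 2x - (55/26)sin 2x
(-2((1/2)E_alpha)) f = 7/3 + (108/13)cos x + (45/13)sin x - (37/13)cos 2x + (55/13)sin 2x
(D + (D D)^2 − 2((1/2)E_alpha)) f = 7/3 - (9/13)cos x - (72/13)sin x + (301/13)cos 2x + (1069/13)sin 2x


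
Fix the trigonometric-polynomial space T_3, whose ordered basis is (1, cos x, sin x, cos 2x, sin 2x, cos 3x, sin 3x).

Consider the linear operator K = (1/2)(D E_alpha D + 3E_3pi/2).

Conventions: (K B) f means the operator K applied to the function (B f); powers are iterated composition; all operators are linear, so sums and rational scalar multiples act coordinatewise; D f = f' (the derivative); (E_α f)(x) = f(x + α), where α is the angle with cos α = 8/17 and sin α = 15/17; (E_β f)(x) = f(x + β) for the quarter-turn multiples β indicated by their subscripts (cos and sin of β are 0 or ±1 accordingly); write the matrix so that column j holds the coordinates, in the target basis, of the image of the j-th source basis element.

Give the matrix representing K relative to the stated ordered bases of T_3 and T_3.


the matrix is [[3/2, 0, 0, 0, 0, 0, 0]; [0, -4/17, -33/17, 0, 0, 0, 0]; [0, 33/17, -4/17, 0, 0, 0, 0]; [0, 0, 0, -223/578, -480/289, 0, 0]; [0, 0, 0, 480/289, -223/578, 0, 0]; [0, 0, 0, 0, 0, 21996/4913, 9597/4913]; [0, 0, 0, 0, 0, -9597/4913, 21996/4913]] (rows listed top to bottom)

image of 1: 3/2
image of cos x: -(4/17)cos x + (33/17)sin x
image of sin x: -(33/17)cos x - (4/17)sin x
image of cos 2x: -(223/578)cos 2x + (480/289)sin 2x
image of sin 2x: -(480/289)cos 2x - (223/578)sin 2x
image of cos 3x: (21996/4913)cos 3x - (9597/4913)sin 3x
image of sin 3x: (9597/4913)cos 3x + (21996/4913)sin 3x
each image's coordinates form column j of the matrix


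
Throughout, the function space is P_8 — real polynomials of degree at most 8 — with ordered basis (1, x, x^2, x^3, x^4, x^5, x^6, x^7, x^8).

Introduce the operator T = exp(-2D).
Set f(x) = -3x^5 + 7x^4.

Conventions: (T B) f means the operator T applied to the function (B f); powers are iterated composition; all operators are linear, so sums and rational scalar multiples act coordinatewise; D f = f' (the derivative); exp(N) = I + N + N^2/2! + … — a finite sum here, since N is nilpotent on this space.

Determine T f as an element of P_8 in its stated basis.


order-1 term: 30x^4 - 56x^3
order-2 term: -120x^3 + 168x^2
order-3 term: 240x^2 - 224x
order-4 term: -240x + 112
order-5 term: 96
the series for exp(-2D) f terminates at order 5
exp(-2D) f = -3x^5 + 37x^4 - 176x^3 + 408x^2 - 464x + 208

g(x) = -3x^5 + 37x^4 - 176x^3 + 408x^2 - 464x + 208


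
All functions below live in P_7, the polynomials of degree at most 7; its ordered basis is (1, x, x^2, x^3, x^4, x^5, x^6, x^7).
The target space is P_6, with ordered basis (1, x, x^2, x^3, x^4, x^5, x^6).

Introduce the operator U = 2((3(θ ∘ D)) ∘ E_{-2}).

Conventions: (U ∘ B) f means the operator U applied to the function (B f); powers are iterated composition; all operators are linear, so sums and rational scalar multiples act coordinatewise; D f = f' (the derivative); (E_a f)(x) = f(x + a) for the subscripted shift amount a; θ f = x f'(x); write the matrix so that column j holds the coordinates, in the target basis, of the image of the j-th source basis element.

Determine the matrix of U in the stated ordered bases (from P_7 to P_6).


the matrix is [[0, 0, 0, 0, 0, 0, 0, 0]; [0, 0, 12, -72, 288, -960, 2880, -8064]; [0, 0, 0, 36, -288, 1440, -5760, 20160]; [0, 0, 0, 0, 72, -720, 4320, -20160]; [0, 0, 0, 0, 0, 120, -1440, 10080]; [0, 0, 0, 0, 0, 0, 180, -2520]; [0, 0, 0, 0, 0, 0, 0, 252]] (rows listed top to bottom)

image of 1: 0
image of x: 0
image of x^2: 12x
image of x^3: 36x^2 - 72x
image of x^4: 72x^3 - 288x^2 + 288x
image of x^5: 120x^4 - 720x^3 + 1440x^2 - 960x
image of x^6: 180x^5 - 1440x^4 + 4320x^3 - 5760x^2 + 2880x
image of x^7: 252x^6 - 2520x^5 + 10080x^4 - 20160x^3 + 20160x^2 - 8064x
each image's coordinates form column j of the matrix


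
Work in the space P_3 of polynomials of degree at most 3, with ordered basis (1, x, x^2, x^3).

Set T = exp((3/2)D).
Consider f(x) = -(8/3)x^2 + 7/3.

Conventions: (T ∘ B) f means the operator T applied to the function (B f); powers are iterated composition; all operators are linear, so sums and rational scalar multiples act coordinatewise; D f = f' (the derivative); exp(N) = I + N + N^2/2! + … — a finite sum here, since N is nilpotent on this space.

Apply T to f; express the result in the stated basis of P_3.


g(x) = -(8/3)x^2 - 8x - 11/3

order-1 term: -8x
order-2 term: -6
the series for exp((3/2)D) f terminates at order 2
exp((3/2)D) f = -(8/3)x^2 - 8x - 11/3


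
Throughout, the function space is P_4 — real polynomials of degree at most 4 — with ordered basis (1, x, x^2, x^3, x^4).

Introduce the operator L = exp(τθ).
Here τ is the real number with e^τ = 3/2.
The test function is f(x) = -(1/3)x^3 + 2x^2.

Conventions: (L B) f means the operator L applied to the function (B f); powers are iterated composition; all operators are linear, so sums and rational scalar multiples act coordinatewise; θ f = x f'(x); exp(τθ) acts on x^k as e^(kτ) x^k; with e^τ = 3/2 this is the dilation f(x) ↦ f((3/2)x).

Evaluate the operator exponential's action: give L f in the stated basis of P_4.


the image equals g(x) = -(9/8)x^3 + (9/2)x^2

exp(τθ) x^k = e^(kτ) x^k; with e^τ = 3/2 this sends x^k to (3/2)^k x^k
x^2 ↦ 9/4 x^2
x^3 ↦ 27/8 x^3
applying this coordinatewise to f: exp(τθ) f = -(9/8)x^3 + (9/2)x^2


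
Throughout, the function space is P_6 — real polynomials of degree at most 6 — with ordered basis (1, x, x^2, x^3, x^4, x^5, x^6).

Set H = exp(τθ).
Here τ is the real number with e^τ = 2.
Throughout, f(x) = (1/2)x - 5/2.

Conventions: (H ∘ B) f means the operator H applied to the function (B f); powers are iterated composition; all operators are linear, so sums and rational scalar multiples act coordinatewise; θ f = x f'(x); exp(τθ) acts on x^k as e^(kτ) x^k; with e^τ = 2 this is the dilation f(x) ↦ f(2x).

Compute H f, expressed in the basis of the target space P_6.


the result is g(x) = x - 5/2

exp(τθ) x^k = e^(kτ) x^k; with e^τ = 2 this sends x^k to 2^k x^k
x ↦ 2 x
applying this coordinatewise to f: exp(τθ) f = x - 5/2


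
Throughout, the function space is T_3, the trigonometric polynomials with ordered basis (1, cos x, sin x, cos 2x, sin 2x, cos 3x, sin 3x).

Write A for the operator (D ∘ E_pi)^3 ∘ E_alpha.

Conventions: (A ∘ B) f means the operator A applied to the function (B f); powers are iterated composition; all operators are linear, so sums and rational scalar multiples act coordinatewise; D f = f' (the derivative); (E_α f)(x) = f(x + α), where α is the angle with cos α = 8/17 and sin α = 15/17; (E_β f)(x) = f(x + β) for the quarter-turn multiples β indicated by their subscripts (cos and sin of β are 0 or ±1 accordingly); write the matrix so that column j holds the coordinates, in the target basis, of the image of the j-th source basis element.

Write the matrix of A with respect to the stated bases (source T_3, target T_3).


the matrix is [[0, 0, 0, 0, 0, 0, 0]; [0, -15/17, 8/17, 0, 0, 0, 0]; [0, -8/17, -15/17, 0, 0, 0, 0]; [0, 0, 0, 1920/289, 1288/289, 0, 0]; [0, 0, 0, -1288/289, 1920/289, 0, 0]; [0, 0, 0, 0, 0, 13365/4913, -131976/4913]; [0, 0, 0, 0, 0, 131976/4913, 13365/4913]] (rows listed top to bottom)

image of 1: 0
image of cos x: -(15/17)cos x - (8/17)sin x
image of sin x: (8/17)cos x - (15/17)sin x
image of cos 2x: (1920/289)cos 2x - (1288/289)sin 2x
image of sin 2x: (1288/289)cos 2x + (1920/289)sin 2x
image of cos 3x: (13365/4913)cos 3x + (131976/4913)sin 3x
image of sin 3x: -(131976/4913)cos 3x + (13365/4913)sin 3x
each image's coordinates form column j of the matrix


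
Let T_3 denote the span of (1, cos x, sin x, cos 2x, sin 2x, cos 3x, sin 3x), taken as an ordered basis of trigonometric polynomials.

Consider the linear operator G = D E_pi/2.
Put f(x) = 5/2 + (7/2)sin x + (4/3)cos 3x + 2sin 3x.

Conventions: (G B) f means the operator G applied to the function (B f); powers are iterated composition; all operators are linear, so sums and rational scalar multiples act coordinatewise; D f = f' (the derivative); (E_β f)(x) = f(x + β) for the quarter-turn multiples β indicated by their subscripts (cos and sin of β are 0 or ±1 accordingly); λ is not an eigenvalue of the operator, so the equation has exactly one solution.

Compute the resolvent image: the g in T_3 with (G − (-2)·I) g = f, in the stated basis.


write g with unknown coordinates in the stated basis and equate coefficients in (G − (-2)·I) g = f
solving from the highest basis element down gives g = 5/4 + (7/2)sin x + (4/15)cos 3x + (2/5)sin 3x
check: G g = -(7/2)sin x + (4/5)cos 3x + (6/5)sin 3x
so G g − (-2)·g = 5/2 + (7/2)sin x + (4/3)cos 3x + 2sin 3x = f ✓

g(x) = 5/4 + (7/2)sin x + (4/15)cos 3x + (2/5)sin 3x


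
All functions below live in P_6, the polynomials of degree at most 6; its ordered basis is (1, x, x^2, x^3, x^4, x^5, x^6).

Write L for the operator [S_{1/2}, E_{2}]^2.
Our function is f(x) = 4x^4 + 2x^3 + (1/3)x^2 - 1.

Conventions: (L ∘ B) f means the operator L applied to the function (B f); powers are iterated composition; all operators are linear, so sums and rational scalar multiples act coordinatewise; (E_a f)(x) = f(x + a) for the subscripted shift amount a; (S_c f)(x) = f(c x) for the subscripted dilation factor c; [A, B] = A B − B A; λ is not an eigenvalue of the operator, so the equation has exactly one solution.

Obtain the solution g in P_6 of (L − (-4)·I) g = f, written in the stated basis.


g(x) = x^4 + (1/2)x^3 - (1/96)x^2 - (57/32)x - 3395/384

write g with unknown coordinates in the stated basis and equate coefficients in (L − (-4)·I) g = f
solving from the highest basis element down gives g = x^4 + (1/2)x^3 - (1/96)x^2 - (57/32)x - 3395/384
check: L g = (3/8)x^2 + (57/8)x + 3299/96
so L g − (-4)·g = 4x^4 + 2x^3 + (1/3)x^2 - 1 = f ✓


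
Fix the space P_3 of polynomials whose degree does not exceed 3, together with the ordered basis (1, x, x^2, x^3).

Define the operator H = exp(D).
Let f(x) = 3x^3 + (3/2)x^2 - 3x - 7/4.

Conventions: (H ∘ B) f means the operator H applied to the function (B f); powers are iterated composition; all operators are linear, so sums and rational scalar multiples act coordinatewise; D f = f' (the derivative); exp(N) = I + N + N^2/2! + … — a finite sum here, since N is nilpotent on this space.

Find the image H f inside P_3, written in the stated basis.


order-1 term: 9x^2 + 3x - 3
order-2 term: 9x + 3/2
order-3 term: 3
the series for exp(D) f terminates at order 3
exp(D) f = 3x^3 + (21/2)x^2 + 9x - 1/4

g(x) = 3x^3 + (21/2)x^2 + 9x - 1/4


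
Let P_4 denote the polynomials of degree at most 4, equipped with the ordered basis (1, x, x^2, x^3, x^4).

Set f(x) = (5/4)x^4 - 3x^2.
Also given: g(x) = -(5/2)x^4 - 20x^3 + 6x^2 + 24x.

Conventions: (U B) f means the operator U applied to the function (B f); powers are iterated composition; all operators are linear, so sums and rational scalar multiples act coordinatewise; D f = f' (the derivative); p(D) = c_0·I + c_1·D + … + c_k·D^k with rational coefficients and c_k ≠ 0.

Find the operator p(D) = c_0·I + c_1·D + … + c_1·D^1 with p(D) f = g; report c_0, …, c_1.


p(D) = -2·I − 4·D, i.e. c_0 = -2, c_1 = -4

D^0 f = (5/4)x^4 - 3x^2
D^1 f = 5x^3 - 6x
matching coefficients of g against c_0 f + c_1 Df + … from the top degree down determines the c_i
solution: c_0 = -2, c_1 = -4


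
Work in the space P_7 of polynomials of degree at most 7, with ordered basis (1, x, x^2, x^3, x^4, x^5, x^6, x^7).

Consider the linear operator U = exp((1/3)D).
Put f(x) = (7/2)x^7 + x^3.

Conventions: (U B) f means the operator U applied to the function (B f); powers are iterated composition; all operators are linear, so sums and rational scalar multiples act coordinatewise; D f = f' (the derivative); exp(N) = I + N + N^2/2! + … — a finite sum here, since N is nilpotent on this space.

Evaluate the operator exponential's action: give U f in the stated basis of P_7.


order-1 term: (49/6)x^6 + x^2
order-2 term: (49/6)x^5 + (1/3)x
order-3 term: (245/54)x^4 + 1/27
order-4 term: (245/162)x^3
order-5 term: (49/162)x^2
order-6 term: (49/1458)x
order-7 term: 7/4374
the series for exp((1/3)D) f terminates at order 7
exp((1/3)D) f = (7/2)x^7 + (49/6)x^6 + (49/6)x^5 + (245/54)x^4 + (407/162)x^3 + (211/162)x^2 + (535/1458)x + 169/4374

g(x) = (7/2)x^7 + (49/6)x^6 + (49/6)x^5 + (245/54)x^4 + (407/162)x^3 + (211/162)x^2 + (535/1458)x + 169/4374


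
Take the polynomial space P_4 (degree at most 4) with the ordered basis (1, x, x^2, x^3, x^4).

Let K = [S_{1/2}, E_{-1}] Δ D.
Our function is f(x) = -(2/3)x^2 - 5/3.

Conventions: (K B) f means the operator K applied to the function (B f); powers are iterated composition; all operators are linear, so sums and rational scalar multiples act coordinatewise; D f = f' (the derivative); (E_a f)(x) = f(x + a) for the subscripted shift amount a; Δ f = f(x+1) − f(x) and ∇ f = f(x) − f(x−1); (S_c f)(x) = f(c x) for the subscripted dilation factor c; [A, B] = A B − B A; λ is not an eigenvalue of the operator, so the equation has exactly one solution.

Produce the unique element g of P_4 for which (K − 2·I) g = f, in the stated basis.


write g with unknown coordinates in the stated basis and equate coefficients in (K − 2·I) g = f
solving from the highest basis element down gives g = (1/3)x^2 + 5/6
check: K g = 0
so K g − 2·g = -(2/3)x^2 - 5/3 = f ✓

the result is g(x) = (1/3)x^2 + 5/6


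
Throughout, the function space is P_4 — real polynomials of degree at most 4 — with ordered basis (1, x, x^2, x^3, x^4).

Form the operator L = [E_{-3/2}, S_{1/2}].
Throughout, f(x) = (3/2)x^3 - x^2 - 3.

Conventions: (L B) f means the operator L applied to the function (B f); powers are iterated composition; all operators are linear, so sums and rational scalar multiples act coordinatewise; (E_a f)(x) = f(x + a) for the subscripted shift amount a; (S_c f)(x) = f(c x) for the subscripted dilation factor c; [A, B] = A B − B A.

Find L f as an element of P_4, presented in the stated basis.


S_{1/2} f = (3/16)x^3 - (1/4)x^2 - 3
E_{-3/2} S_{1/2} f = (3/16)x^3 - (35/32)x^2 + (129/64)x - 537/128
E_{-3/2} f = (3/2)x^3 - (31/4)x^2 + (105/8)x - 165/16
S_{1/2} E_{-3/2} f = (3/16)x^3 - (31/16)x^2 + (105/16)x - 165/16
[E_{-3/2}, S_{1/2}] f = (27/32)x^2 - (291/64)x + 783/128

the result is g(x) = (27/32)x^2 - (291/64)x + 783/128


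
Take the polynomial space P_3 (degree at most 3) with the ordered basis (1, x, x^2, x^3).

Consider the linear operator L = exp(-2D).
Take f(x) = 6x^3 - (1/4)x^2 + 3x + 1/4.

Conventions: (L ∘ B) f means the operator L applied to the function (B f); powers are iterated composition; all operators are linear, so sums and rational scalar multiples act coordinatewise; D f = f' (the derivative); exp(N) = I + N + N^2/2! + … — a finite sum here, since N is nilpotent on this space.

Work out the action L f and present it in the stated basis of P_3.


the image equals g(x) = 6x^3 - (145/4)x^2 + 76x - 219/4

order-1 term: -36x^2 + x - 6
order-2 term: 72x - 1
order-3 term: -48
the series for exp(-2D) f terminates at order 3
exp(-2D) f = 6x^3 - (145/4)x^2 + 76x - 219/4


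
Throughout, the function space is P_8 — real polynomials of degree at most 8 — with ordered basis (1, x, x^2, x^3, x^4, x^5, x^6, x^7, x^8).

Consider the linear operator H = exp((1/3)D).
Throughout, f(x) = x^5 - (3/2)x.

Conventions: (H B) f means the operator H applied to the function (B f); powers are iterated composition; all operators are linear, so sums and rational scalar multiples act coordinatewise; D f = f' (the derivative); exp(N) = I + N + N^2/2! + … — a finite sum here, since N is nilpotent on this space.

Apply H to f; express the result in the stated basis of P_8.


the result is g(x) = x^5 + (5/3)x^4 + (10/9)x^3 + (10/27)x^2 - (233/162)x - 241/486

order-1 term: (5/3)x^4 - 1/2
order-2 term: (10/9)x^3
order-3 term: (10/27)x^2
order-4 term: (5/81)x
order-5 term: 1/243
the series for exp((1/3)D) f terminates at order 5
exp((1/3)D) f = x^5 + (5/3)x^4 + (10/9)x^3 + (10/27)x^2 - (233/162)x - 241/486


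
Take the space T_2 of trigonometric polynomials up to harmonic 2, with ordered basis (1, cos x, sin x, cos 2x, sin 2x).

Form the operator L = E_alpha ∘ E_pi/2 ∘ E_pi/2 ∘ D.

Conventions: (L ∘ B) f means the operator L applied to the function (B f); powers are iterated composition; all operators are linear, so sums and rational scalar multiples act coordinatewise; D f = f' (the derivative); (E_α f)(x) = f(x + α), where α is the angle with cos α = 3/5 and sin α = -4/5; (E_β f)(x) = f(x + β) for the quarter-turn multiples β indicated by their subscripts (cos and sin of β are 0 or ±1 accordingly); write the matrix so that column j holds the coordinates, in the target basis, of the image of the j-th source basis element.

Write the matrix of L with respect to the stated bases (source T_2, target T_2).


image of 1: 0
image of cos x: -(4/5)cos x + (3/5)sin x
image of sin x: -(3/5)cos x - (4/5)sin x
image of cos 2x: (48/25)cos 2x + (14/25)sin 2x
image of sin 2x: -(14/25)cos 2x + (48/25)sin 2x
each image's coordinates form column j of the matrix

the matrix is [[0, 0, 0, 0, 0]; [0, -4/5, -3/5, 0, 0]; [0, 3/5, -4/5, 0, 0]; [0, 0, 0, 48/25, -14/25]; [0, 0, 0, 14/25, 48/25]] (rows listed top to bottom)


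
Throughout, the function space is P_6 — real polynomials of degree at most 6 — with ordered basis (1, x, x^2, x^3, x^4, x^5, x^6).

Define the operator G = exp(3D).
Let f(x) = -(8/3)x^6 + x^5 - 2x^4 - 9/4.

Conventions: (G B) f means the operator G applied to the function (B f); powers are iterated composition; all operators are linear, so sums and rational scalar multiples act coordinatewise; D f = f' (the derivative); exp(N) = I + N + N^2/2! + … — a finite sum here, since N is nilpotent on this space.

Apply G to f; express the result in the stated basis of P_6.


order-1 term: -48x^5 + 15x^4 - 24x^3
order-2 term: -360x^4 + 90x^3 - 108x^2
order-3 term: -1440x^3 + 270x^2 - 216x
order-4 term: -3240x^2 + 405x - 162
order-5 term: -3888x + 243
order-6 term: -1944
the series for exp(3D) f terminates at order 6
exp(3D) f = -(8/3)x^6 - 47x^5 - 347x^4 - 1374x^3 - 3078x^2 - 3699x - 7461/4

the image equals g(x) = -(8/3)x^6 - 47x^5 - 347x^4 - 1374x^3 - 3078x^2 - 3699x - 7461/4


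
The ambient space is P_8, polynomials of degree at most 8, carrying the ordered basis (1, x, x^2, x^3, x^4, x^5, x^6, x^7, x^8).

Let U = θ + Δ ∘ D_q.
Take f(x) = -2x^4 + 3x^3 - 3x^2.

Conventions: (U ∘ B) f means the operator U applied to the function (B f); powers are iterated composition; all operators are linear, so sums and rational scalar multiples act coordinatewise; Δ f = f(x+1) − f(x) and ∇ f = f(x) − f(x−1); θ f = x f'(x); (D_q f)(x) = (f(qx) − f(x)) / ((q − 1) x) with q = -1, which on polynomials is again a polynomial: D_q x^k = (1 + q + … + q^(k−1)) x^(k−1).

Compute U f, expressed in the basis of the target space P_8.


θ f = -8x^4 + 9x^3 - 6x^2
D_q f = 3x^2
Δ D_q f = 6x + 3
(θ + Δ ∘ D_q) f = -8x^4 + 9x^3 - 6x^2 + 6x + 3

the result is g(x) = -8x^4 + 9x^3 - 6x^2 + 6x + 3


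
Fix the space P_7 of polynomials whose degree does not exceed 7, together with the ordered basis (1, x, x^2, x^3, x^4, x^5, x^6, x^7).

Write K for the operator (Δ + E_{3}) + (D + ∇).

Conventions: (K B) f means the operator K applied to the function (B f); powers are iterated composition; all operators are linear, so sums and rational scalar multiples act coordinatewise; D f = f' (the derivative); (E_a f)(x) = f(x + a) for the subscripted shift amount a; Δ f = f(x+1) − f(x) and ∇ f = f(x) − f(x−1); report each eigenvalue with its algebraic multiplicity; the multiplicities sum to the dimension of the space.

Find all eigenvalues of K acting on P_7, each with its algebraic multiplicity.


λ = 1 (multiplicity 8)

image of 1: 1
image of x: x + 6
image of x^2: x^2 + 12x + 9
image of x^3: x^3 + 18x^2 + 27x + 29
image of x^4: x^4 + 24x^3 + 54x^2 + 116x + 81
image of x^5: x^5 + 30x^4 + 90x^3 + 290x^2 + 405x + 245
image of x^6: x^6 + 36x^5 + 135x^4 + 580x^3 + 1215x^2 + 1470x + 729
image of x^7: x^7 + 42x^6 + 189x^5 + 1015x^4 + 2835x^3 + 5145x^2 + 5103x + 2189
the matrix is upper triangular; its diagonal is (1, 1, 1, 1, 1, 1, 1, 1)
for a triangular matrix the eigenvalues are the diagonal entries, with algebraic multiplicity their repetition count


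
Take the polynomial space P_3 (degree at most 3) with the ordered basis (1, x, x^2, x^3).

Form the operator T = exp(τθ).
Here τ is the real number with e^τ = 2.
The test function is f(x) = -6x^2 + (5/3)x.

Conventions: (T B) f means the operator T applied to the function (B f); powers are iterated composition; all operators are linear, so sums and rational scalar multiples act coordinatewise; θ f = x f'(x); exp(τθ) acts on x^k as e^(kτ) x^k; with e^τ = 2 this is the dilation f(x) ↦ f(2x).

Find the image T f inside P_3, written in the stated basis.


exp(τθ) x^k = e^(kτ) x^k; with e^τ = 2 this sends x^k to 2^k x^k
x ↦ 2 x
x^2 ↦ 4 x^2
applying this coordinatewise to f: exp(τθ) f = -24x^2 + (10/3)x

g(x) = -24x^2 + (10/3)x


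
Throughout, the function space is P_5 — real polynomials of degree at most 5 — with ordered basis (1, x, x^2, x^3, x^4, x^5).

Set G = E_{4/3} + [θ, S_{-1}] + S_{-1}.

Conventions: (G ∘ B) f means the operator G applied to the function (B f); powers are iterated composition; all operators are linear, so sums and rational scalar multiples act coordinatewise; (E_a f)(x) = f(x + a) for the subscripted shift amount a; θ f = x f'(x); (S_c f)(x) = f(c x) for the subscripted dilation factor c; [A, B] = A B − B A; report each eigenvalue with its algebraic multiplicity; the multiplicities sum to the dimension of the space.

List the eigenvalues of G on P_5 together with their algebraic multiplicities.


λ = 0 (multiplicity 3), λ = 2 (multiplicity 3)

image of 1: 2
image of x: 4/3
image of x^2: 2x^2 + (8/3)x + 16/9
image of x^3: 4x^2 + (16/3)x + 64/27
image of x^4: 2x^4 + (16/3)x^3 + (32/3)x^2 + (256/27)x + 256/81
image of x^5: (20/3)x^4 + (160/9)x^3 + (640/27)x^2 + (1280/81)x + 1024/243
the matrix is upper triangular; its diagonal is (2, 0, 2, 0, 2, 0)
for a triangular matrix the eigenvalues are the diagonal entries, with algebraic multiplicity their repetition count


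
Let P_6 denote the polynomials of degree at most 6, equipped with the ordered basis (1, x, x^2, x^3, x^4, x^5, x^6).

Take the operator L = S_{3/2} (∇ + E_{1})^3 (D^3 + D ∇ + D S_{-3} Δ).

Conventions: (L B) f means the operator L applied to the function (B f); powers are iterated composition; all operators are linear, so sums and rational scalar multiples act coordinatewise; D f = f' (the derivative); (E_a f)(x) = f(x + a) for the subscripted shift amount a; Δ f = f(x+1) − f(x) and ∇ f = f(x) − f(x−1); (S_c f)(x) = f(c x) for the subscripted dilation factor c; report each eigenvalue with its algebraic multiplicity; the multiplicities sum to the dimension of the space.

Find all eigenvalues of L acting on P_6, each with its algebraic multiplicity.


image of 1: 0
image of x: 0
image of x^2: -4
image of x^3: 90x + 354
image of x^4: -702x^2 - 5436x - 6776
image of x^5: 5535x^3 + 64665x^2 + 163380x + 71020
image of x^6: -(147015/4)x^4 - 571455x^3 - 2156490x^2 - 1848600x - 467292
the matrix is upper triangular; its diagonal is (0, 0, 0, 0, 0, 0, 0)
for a triangular matrix the eigenvalues are the diagonal entries, with algebraic multiplicity their repetition count

λ = 0 (multiplicity 7)


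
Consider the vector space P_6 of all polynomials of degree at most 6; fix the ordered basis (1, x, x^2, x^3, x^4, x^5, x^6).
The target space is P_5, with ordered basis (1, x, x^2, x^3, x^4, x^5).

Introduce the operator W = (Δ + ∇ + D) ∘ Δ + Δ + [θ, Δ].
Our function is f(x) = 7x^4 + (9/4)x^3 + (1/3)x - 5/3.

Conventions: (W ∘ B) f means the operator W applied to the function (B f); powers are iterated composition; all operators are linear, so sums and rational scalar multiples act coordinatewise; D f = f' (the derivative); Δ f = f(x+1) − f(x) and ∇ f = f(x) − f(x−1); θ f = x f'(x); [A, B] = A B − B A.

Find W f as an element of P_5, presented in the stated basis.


Δ f = 28x^3 + (195/4)x^2 + (139/4)x + 115/12
Δ Δ f = 84x^2 + (363/2)x + 223/2
∇ Δ f = 84x^2 + (27/2)x + 14
D Δ f = 84x^2 + (195/2)x + 139/4
(Δ + ∇ + D) Δ f = 252x^2 + (585/2)x + 641/4
Δ f = 28x^3 + (195/4)x^2 + (139/4)x + 115/12
Δ f = 28x^3 + (195/4)x^2 + (139/4)x + 115/12
θ Δ f = 84x^3 + (195/2)x^2 + (139/4)x
θ f = 28x^4 + (27/4)x^3 + (1/3)x
Δ θ f = 112x^3 + (753/4)x^2 + (529/4)x + 421/12
[θ, Δ] f = -28x^3 - (363/4)x^2 - (195/2)x - 421/12
((Δ + ∇ + D) ∘ Δ + Δ + [θ, Δ]) f = 210x^2 + (919/4)x + 539/4

the image equals g(x) = 210x^2 + (919/4)x + 539/4


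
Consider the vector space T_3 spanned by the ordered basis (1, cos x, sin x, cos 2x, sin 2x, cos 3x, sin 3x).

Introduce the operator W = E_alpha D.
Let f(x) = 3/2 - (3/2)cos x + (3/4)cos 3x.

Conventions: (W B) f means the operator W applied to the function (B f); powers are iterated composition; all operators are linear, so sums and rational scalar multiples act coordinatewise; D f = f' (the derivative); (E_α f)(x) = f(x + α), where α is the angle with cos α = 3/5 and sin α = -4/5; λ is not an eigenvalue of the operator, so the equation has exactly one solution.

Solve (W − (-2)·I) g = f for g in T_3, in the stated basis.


g(x) = 3/4 - (21/41)cos x - (9/82)sin x + (573/4306)cos 3x - (1053/8612)sin 3x

write g with unknown coordinates in the stated basis and equate coefficients in (W − (-2)·I) g = f
solving from the highest basis element down gives g = 3/4 - (21/41)cos x - (9/82)sin x + (573/4306)cos 3x - (1053/8612)sin 3x
check: W g = -(39/82)cos x + (9/41)sin x + (4167/8612)cos 3x + (1053/4306)sin 3x
so W g − (-2)·g = 3/2 - (3/2)cos x + (3/4)cos 3x = f ✓


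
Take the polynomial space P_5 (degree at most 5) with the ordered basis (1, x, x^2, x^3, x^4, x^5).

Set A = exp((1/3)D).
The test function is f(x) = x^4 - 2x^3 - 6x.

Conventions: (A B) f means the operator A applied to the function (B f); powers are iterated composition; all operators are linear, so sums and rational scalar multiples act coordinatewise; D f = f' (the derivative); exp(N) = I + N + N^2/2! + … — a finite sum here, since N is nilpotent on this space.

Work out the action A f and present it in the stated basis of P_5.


order-1 term: (4/3)x^3 - 2x^2 - 2
order-2 term: (2/3)x^2 - (2/3)x
order-3 term: (4/27)x - 2/27
order-4 term: 1/81
the series for exp((1/3)D) f terminates at order 4
exp((1/3)D) f = x^4 - (2/3)x^3 - (4/3)x^2 - (176/27)x - 167/81

the image equals g(x) = x^4 - (2/3)x^3 - (4/3)x^2 - (176/27)x - 167/81


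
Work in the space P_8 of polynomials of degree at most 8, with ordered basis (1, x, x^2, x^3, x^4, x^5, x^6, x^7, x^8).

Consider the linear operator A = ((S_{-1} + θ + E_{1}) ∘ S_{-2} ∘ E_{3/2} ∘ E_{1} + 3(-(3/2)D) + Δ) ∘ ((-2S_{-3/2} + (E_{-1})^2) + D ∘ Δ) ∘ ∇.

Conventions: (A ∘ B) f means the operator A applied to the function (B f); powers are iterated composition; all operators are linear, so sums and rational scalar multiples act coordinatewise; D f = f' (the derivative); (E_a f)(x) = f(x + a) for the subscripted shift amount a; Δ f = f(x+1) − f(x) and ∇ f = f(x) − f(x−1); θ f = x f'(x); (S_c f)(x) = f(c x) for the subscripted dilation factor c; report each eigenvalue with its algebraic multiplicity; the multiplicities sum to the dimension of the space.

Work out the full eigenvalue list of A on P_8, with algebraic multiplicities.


λ = 0 (multiplicity 9)

image of 1: 0
image of x: -2
image of x^2: -16x - 10
image of x^3: -168x^2 + (285/2)x - 83/4
image of x^4: -744x^3 + (5205/2)x^2 - (301/2)x + 1259/4
image of x^5: -4380x^4 + (45955/4)x^3 - 27845x^2 - (11825/8)x - 105813/64
image of x^6: -15540x^5 + (1707045/16)x^4 - (255885/2)x^3 + 258855x^2 + (453603/64)x + 1856209/128
image of x^7: -78064x^6 + (12109083/32)x^5 - (12307575/8)x^4 + (9214975/8)x^3 - (28441371/16)x^2 - (9339869/256)x - 61246063/1024
image of x^8: -252112x^7 + (40272421/16)x^6 - (12285427/2)x^5 + 18043480x^4 - (167820681/16)x^3 + (109715837/8)x^2 + (39780303/256)x + 213022195/512
the matrix is upper triangular; its diagonal is (0, 0, 0, 0, 0, 0, 0, 0, 0)
for a triangular matrix the eigenvalues are the diagonal entries, with algebraic multiplicity their repetition count


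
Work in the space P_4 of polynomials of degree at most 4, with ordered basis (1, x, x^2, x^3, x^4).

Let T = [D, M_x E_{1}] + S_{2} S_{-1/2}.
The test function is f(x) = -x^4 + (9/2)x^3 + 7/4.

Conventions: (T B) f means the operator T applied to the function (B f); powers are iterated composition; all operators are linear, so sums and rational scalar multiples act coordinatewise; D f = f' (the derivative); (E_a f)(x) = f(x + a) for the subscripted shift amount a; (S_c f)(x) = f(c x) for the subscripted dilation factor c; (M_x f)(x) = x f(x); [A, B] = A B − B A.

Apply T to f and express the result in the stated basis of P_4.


g(x) = -2x^4 - 4x^3 + (15/2)x^2 + (19/2)x + 7

E_{1} f = -x^4 + (1/2)x^3 + (15/2)x^2 + (19/2)x + 21/4
M_x E_{1} f = -x^5 + (1/2)x^4 + (15/2)x^3 + (19/2)x^2 + (21/4)x
D (M_x E_{1}) f = -5x^4 + 2x^3 + (45/2)x^2 + 19x + 21/4
D f = -4x^3 + (27/2)x^2
E_{1} D f = -4x^3 + (3/2)x^2 + 15x + 19/2
M_x E_{1} D f = -4x^4 + (3/2)x^3 + 15x^2 + (19/2)x
[D, M_x E_{1}] f = -x^4 + (1/2)x^3 + (15/2)x^2 + (19/2)x + 21/4
S_{-1/2} f = -(1/16)x^4 - (9/16)x^3 + 7/4
S_{2} S_{-1/2} f = -x^4 - (9/2)x^3 + 7/4
([D, M_x E_{1}] + S_{2} S_{-1/2}) f = -2x^4 - 4x^3 + (15/2)x^2 + (19/2)x + 7


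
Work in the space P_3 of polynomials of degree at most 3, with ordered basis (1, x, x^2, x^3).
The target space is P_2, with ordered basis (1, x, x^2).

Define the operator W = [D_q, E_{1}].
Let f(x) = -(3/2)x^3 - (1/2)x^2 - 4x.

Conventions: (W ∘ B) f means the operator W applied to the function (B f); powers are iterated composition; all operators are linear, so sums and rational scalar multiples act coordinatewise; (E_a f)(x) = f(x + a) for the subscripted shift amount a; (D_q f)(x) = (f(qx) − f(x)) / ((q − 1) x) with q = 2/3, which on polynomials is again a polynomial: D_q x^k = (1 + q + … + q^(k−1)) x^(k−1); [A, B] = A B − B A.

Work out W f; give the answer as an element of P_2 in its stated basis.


E_{1} f = -(3/2)x^3 - 5x^2 - (19/2)x - 6
D_q E_{1} f = -(19/6)x^2 - (25/3)x - 19/2
D_q f = -(19/6)x^2 - (5/6)x - 4
E_{1} D_q f = -(19/6)x^2 - (43/6)x - 8
[D_q, E_{1}] f = -(7/6)x - 3/2

the result is g(x) = -(7/6)x - 3/2


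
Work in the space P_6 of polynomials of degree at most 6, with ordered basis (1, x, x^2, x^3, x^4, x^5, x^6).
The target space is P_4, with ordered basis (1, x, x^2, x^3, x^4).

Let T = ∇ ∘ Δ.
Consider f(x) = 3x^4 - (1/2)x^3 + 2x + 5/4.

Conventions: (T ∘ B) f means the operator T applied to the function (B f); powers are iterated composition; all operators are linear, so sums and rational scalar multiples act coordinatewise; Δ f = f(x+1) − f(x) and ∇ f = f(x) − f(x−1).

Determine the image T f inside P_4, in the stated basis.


Δ f = 12x^3 + (33/2)x^2 + (21/2)x + 9/2
∇ Δ f = 36x^2 - 3x + 6

the result is g(x) = 36x^2 - 3x + 6


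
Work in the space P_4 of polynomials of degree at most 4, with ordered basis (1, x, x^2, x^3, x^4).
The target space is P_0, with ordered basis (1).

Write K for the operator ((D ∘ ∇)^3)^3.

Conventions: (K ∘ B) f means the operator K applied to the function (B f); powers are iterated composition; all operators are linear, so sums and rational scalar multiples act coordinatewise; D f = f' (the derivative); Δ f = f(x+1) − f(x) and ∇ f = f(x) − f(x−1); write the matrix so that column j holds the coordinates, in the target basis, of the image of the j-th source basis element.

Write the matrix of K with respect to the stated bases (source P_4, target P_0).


the matrix is [[0, 0, 0, 0, 0]] (rows listed top to bottom)

image of 1: 0
image of x: 0
image of x^2: 0
image of x^3: 0
image of x^4: 0
each image's coordinates form column j of the matrix


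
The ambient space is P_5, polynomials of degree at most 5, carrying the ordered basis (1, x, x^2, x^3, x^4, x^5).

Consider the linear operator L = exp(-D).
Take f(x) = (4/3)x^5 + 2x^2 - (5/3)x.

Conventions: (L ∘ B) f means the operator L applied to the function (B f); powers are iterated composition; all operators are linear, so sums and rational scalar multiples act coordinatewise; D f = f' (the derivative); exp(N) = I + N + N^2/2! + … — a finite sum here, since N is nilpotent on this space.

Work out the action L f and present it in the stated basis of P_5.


order-1 term: -(20/3)x^4 - 4x + 5/3
order-2 term: (40/3)x^3 + 2
order-3 term: -(40/3)x^2
order-4 term: (20/3)x
order-5 term: -4/3
the series for exp(-D) f terminates at order 5
exp(-D) f = (4/3)x^5 - (20/3)x^4 + (40/3)x^3 - (34/3)x^2 + x + 7/3

g(x) = (4/3)x^5 - (20/3)x^4 + (40/3)x^3 - (34/3)x^2 + x + 7/3


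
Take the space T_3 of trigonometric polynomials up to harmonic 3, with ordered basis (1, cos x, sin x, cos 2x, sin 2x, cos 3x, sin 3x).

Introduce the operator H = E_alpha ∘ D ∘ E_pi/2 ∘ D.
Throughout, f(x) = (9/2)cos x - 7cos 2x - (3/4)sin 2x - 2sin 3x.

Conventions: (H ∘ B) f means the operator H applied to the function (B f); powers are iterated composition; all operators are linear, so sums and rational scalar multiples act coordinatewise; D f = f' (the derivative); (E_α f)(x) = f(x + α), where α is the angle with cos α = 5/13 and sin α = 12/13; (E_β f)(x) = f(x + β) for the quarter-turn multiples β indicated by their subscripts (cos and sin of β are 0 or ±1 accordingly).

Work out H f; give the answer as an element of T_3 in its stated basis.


D f = -(9/2)sin x - (3/2)cos 2x + 14sin 2x - 6cos 3x
E_pi/2 D f = -(9/2)cos x + (3/2)cos 2x - 14sin 2x - 6sin 3x
D E_pi/2 D f = (9/2)sin x - 28cos 2x - 3sin 2x - 18cos 3x
E_alpha D E_pi/2 D f = (54/13)cos x + (45/26)sin x + (2972/169)cos 2x + (3717/169)sin 2x + (36630/2197)cos 3x - (14904/2197)sin 3x

g(x) = (54/13)cos x + (45/26)sin x + (2972/169)cos 2x + (3717/169)sin 2x + (36630/2197)cos 3x - (14904/2197)sin 3x


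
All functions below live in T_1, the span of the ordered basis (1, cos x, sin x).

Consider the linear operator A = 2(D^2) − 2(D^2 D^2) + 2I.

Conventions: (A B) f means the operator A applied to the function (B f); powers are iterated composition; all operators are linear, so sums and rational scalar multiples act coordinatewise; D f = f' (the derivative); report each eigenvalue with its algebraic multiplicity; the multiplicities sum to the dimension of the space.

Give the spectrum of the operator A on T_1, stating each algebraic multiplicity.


image of 1: 2
image of cos x: -2cos x
image of sin x: -2sin x
the matrix is diagonal; its diagonal is (2, -2, -2)
for a triangular matrix the eigenvalues are the diagonal entries, with algebraic multiplicity their repetition count

λ = -2 (multiplicity 2), λ = 2 (multiplicity 1)


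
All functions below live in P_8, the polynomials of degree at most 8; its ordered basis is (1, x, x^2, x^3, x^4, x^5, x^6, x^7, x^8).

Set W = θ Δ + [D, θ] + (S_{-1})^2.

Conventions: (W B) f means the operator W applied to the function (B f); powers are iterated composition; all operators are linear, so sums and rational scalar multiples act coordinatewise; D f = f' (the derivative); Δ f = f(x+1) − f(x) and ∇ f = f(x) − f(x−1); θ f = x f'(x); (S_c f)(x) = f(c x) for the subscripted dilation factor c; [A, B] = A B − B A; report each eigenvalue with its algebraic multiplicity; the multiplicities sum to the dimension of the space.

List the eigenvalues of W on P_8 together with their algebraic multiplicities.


λ = 1 (multiplicity 9)

image of 1: 1
image of x: x + 1
image of x^2: x^2 + 4x
image of x^3: x^3 + 9x^2 + 3x
image of x^4: x^4 + 16x^3 + 12x^2 + 4x
image of x^5: x^5 + 25x^4 + 30x^3 + 20x^2 + 5x
image of x^6: x^6 + 36x^5 + 60x^4 + 60x^3 + 30x^2 + 6x
image of x^7: x^7 + 49x^6 + 105x^5 + 140x^4 + 105x^3 + 42x^2 + 7x
image of x^8: x^8 + 64x^7 + 168x^6 + 280x^5 + 280x^4 + 168x^3 + 56x^2 + 8x
the matrix is upper triangular; its diagonal is (1, 1, 1, 1, 1, 1, 1, 1, 1)
for a triangular matrix the eigenvalues are the diagonal entries, with algebraic multiplicity their repetition count


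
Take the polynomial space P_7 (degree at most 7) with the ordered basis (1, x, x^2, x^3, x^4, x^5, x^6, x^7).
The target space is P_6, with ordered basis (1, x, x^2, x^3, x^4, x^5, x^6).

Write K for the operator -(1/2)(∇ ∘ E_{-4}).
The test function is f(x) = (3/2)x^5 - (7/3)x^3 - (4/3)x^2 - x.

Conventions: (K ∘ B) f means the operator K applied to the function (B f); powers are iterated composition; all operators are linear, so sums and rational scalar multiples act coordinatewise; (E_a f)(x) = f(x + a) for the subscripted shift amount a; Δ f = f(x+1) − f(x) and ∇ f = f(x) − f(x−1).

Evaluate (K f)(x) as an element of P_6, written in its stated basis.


E_{-4} f = (3/2)x^5 - 30x^4 + (713/3)x^3 - (2800/3)x^2 + (5453/3)x - 1404
∇ E_{-4} f = (15/2)x^4 - 135x^3 + 908x^2 - (16243/6)x + 18121/6
(-(1/2)(∇ ∘ E_{-4})) f = -(15/4)x^4 + (135/2)x^3 - 454x^2 + (16243/12)x - 18121/12

the image equals g(x) = -(15/4)x^4 + (135/2)x^3 - 454x^2 + (16243/12)x - 18121/12


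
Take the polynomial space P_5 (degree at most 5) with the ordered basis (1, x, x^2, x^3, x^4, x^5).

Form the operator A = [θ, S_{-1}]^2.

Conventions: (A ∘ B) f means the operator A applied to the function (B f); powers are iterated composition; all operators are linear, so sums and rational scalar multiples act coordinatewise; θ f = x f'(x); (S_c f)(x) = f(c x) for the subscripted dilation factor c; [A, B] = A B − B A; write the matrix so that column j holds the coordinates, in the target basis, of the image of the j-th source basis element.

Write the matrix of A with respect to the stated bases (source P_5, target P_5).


image of 1: 0
image of x: 0
image of x^2: 0
image of x^3: 0
image of x^4: 0
image of x^5: 0
each image's coordinates form column j of the matrix

the matrix is [[0, 0, 0, 0, 0, 0]; [0, 0, 0, 0, 0, 0]; [0, 0, 0, 0, 0, 0]; [0, 0, 0, 0, 0, 0]; [0, 0, 0, 0, 0, 0]; [0, 0, 0, 0, 0, 0]] (rows listed top to bottom)
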